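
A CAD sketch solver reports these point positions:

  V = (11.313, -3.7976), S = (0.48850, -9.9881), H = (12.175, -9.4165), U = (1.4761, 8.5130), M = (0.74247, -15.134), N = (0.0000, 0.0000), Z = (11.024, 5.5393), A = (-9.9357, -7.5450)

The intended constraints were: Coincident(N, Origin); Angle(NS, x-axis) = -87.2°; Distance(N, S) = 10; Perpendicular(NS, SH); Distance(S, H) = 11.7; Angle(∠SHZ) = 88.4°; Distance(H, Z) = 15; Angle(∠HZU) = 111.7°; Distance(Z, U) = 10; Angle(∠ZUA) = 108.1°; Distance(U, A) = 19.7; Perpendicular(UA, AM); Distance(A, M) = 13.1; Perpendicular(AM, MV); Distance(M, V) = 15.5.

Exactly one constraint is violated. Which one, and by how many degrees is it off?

Perpendicular(AM, MV) — off by 7.60°.

N = (0.00, 0.00) ✓; NS at -87.20° ✓; |NS| = 10.00 ✓; ∠(NS, SH) = 90.00° ✓; |SH| = 11.70 ✓; ∠SHZ = 88.40° ✓; |HZ| = 15.00 ✓; ∠HZU = 111.7° ✓; |ZU| = 10.00 ✓; ∠ZUA = 108.1° ✓; |UA| = 19.70 ✓; ∠(UA, AM) = 90.00° ✓; |AM| = 13.10 ✓; ∠(AM, MV) = 82.40° ✗; |MV| = 15.50 ✓.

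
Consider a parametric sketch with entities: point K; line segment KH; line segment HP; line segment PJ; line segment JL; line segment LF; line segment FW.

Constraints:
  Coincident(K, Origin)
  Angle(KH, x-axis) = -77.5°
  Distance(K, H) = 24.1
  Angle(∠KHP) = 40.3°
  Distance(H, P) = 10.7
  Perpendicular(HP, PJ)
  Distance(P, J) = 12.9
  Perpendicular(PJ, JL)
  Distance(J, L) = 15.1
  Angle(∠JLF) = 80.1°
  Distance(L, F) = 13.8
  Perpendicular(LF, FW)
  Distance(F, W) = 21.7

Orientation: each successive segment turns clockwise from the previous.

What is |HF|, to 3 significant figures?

2.14

K is at the origin; KH runs at -77.5° with length 24.1, so H = (5.22, -23.5). ∠KHP = 40.3° gives HP at 143° from the x-axis; with |HP| = 10.7, P = (-3.31, -17.1). HP is perpendicular to PJ, so PJ runs at 52.8°; with |PJ| = 12.9, J = (4.49, -6.78). PJ ⟂ JL, so JL runs at -37.2°; with |JL| = 15.1, L = (16.5, -15.9). ∠JLF = 80.1° gives LF at -137° from the x-axis; with |LF| = 13.8, F = (6.41, -25.3). Then |HF| = |F − H| = 2.14.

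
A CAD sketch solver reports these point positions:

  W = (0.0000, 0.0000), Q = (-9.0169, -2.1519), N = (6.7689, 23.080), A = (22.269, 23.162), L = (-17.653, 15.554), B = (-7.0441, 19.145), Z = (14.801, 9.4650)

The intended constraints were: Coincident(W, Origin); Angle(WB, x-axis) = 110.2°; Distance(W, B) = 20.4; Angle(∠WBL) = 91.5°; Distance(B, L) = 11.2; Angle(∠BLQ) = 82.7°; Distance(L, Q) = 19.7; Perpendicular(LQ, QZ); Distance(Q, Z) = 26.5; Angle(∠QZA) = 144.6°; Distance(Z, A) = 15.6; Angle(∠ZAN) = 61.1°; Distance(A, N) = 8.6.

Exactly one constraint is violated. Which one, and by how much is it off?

Distance(A, N) = 8.6 — off by 6.90.

W = (0.00, 0.00) ✓; WB at 110.2° ✓; |WB| = 20.40 ✓; ∠WBL = 91.50° ✓; |BL| = 11.20 ✓; ∠BLQ = 82.70° ✓; |LQ| = 19.70 ✓; ∠(LQ, QZ) = 90.00° ✓; |QZ| = 26.50 ✓; ∠QZA = 144.6° ✓; |ZA| = 15.60 ✓; ∠ZAN = 61.10° ✓; |AN| = 15.50 ✗.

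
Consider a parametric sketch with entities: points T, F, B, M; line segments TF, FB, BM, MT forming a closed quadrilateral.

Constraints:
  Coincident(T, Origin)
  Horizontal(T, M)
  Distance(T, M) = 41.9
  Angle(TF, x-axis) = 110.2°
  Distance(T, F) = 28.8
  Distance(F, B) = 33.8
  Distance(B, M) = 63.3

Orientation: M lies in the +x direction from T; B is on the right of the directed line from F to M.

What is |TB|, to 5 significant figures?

21.759

Checks: |FB| = 33.80 ✓; |BM| = 63.30 ✓.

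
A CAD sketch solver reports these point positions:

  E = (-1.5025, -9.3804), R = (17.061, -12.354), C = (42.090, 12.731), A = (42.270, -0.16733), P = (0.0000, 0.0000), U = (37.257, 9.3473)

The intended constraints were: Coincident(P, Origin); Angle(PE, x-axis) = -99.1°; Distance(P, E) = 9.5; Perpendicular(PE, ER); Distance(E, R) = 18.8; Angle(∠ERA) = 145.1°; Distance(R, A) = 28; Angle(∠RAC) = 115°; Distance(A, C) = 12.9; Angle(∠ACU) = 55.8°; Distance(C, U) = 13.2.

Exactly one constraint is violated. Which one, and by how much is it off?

Distance(C, U) = 13.2 — off by 7.30.

P = (0.00, 0.00) ✓; PE at -99.10° ✓; |PE| = 9.500 ✓; ∠(PE, ER) = 90.00° ✓; |ER| = 18.80 ✓; ∠ERA = 145.1° ✓; |RA| = 28.00 ✓; ∠RAC = 115.0° ✓; |AC| = 12.90 ✓; ∠ACU = 55.80° ✓; |CU| = 5.900 ✗.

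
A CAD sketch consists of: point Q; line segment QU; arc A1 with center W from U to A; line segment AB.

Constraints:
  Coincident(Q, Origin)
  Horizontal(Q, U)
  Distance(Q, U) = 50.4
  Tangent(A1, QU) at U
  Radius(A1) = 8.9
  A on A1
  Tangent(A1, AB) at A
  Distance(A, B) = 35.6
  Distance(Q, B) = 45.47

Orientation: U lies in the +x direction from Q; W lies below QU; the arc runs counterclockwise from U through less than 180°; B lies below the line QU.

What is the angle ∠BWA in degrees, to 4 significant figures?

75.96°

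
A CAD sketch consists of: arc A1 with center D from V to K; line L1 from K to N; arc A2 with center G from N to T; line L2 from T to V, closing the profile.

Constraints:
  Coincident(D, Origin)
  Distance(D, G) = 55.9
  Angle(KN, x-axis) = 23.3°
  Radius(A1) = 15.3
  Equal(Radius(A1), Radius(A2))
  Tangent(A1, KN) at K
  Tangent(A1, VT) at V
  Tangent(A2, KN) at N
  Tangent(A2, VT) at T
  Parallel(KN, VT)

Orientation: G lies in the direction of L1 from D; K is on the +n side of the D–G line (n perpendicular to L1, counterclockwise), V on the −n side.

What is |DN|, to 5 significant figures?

57.956

Tangency of A1 to both parallel lines with radius 15.3 puts K and V at D ± 15.3·n: K = (-6.0518, 14.052), V = (6.0518, -14.052). Equal radii place N and T the same way about G: N = G + 15.3·n = (45.289, 36.163), T = G − 15.3·n = (57.393, 8.0588). Then |DN| = |N − D| = 57.956.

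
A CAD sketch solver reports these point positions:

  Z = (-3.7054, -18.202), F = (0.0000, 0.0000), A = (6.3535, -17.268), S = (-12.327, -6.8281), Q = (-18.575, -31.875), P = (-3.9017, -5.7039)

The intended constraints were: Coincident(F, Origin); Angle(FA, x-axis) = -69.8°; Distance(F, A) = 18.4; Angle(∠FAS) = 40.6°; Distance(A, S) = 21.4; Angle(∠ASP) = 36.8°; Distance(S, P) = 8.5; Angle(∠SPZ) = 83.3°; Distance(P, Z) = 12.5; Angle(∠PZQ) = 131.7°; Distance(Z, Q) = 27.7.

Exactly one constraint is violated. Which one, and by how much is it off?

Distance(Z, Q) = 27.7 — off by 7.50.

F = (0.00, 0.00) ✓; FA at -69.80° ✓; |FA| = 18.40 ✓; ∠FAS = 40.60° ✓; |AS| = 21.40 ✓; ∠ASP = 36.80° ✓; |SP| = 8.500 ✓; ∠SPZ = 83.30° ✓; |PZ| = 12.50 ✓; ∠PZQ = 131.7° ✓; |ZQ| = 20.20 ✗.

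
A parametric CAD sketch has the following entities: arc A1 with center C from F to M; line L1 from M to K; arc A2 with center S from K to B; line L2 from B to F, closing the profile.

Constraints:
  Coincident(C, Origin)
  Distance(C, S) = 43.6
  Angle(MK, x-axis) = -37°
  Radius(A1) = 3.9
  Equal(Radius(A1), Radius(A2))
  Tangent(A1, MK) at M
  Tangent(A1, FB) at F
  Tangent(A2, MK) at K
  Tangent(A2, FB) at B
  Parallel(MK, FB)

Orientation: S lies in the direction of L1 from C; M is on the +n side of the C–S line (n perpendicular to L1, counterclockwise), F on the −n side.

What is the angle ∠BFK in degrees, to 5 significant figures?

10.143°

The slot axis is L1's direction at -37.0°, so u = (cos -37.0°, sin -37.0°) = (0.79864, -0.60182) and n = (−sin -37.0°, cos -37.0°) = (0.60182, 0.79864). C is at the origin and S lies 43.6 along u from C, so S = 43.6·u = (34.821, -26.239). Tangency of A1 to both parallel lines with radius 3.9 puts M and F at C ± 3.9·n: M = (2.3471, 3.1147), F = (-2.3471, -3.1147). Equal radii place K and B the same way about S: K = S + 3.9·n = (37.168, -23.124), B = S − 3.9·n = (32.473, -29.354). Then cos ∠BFK = FB·FK / (|FB||FK|), giving 10.143°.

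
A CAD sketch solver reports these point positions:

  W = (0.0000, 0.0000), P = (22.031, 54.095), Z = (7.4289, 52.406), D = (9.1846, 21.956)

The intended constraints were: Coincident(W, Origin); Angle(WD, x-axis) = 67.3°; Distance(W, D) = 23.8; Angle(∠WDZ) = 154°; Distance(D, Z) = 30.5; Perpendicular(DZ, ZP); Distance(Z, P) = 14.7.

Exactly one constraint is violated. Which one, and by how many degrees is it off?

Perpendicular(DZ, ZP) — off by 3.30°.

W = (0.00, 0.00) ✓; WD at 67.30° ✓; |WD| = 23.80 ✓; ∠WDZ = 154.0° ✓; |DZ| = 30.50 ✓; ∠(DZ, ZP) = 86.70° ✗; |ZP| = 14.70 ✓.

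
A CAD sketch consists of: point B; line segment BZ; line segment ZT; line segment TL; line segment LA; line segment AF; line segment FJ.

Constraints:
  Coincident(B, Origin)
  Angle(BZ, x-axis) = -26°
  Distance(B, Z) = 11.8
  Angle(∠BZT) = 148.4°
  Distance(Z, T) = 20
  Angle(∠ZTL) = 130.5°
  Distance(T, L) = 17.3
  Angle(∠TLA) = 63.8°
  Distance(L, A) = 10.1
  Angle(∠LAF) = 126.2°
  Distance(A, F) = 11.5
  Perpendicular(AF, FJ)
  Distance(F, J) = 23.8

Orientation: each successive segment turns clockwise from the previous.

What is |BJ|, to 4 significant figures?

41.10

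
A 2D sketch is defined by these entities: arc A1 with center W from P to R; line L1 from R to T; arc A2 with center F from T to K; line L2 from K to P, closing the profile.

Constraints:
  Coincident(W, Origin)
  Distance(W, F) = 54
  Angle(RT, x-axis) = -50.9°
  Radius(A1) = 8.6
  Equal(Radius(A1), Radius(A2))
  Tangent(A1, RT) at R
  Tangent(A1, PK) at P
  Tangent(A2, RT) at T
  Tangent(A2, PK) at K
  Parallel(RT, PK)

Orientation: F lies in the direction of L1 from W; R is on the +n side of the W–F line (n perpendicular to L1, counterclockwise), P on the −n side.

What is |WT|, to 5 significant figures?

54.681

Tangency of A1 to both parallel lines with radius 8.6 puts R and P at W ± 8.6·n: R = (6.6740, 5.4238), P = (-6.6740, -5.4238). Equal radii place T and K the same way about F: T = F + 8.6·n = (40.730, -36.483), K = F − 8.6·n = (27.382, -47.330). Then |WT| = |T − W| = 54.681.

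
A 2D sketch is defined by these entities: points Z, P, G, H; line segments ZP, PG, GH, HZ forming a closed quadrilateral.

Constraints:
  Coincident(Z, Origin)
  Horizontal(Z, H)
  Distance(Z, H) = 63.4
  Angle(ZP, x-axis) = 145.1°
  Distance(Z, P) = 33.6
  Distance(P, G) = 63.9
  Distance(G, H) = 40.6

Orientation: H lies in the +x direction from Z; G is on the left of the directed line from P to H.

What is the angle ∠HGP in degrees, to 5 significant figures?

124.13°

Checks: |PG| = 63.90 ✓; |GH| = 40.60 ✓.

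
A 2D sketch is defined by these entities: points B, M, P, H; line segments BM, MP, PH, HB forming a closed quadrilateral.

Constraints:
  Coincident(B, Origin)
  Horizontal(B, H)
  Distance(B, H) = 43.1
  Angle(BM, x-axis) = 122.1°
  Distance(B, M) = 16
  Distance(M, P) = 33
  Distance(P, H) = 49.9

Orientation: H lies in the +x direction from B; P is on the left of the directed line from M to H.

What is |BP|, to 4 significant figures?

41.08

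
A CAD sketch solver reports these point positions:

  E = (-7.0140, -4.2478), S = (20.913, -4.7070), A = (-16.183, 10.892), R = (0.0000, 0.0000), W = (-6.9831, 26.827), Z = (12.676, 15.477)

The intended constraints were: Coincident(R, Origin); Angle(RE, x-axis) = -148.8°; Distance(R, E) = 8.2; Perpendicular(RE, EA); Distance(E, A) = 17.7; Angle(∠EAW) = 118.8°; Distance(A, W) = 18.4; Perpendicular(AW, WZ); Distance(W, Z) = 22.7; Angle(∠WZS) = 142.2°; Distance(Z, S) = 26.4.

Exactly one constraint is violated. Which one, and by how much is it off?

Distance(Z, S) = 26.4 — off by 4.60.

R = (0.00, 0.00) ✓; RE at -148.8° ✓; |RE| = 8.200 ✓; ∠(RE, EA) = 90.00° ✓; |EA| = 17.70 ✓; ∠EAW = 118.8° ✓; |AW| = 18.40 ✓; ∠(AW, WZ) = 90.00° ✓; |WZ| = 22.70 ✓; ∠WZS = 142.2° ✓; |ZS| = 21.80 ✗.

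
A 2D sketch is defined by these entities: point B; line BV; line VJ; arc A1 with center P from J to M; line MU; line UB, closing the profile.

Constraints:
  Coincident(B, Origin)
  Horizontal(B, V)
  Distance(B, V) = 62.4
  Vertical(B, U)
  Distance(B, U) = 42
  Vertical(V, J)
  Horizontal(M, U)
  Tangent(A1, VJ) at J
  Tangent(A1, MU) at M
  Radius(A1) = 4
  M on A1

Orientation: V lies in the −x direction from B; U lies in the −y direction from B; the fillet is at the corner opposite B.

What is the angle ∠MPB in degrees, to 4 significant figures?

123.1°

B is at the origin; B and V share the same y with |BV| = 62.4 and V on the −x side, so V = (-62.40, 0.000). B and U share the same x with |BU| = 42.0 and U on the −y side, so U = (0.000, -42.00). The virtual corner opposite B is at (-62.40, -42.00). Since A1 is tangent to VJ there, PJ ⟂ VJ and since A1 is tangent to MU there, PM ⟂ MU, with radius 4.0, so the center P sits 4.0 in from both sides at P = (-58.40, -38.00). That places the tangent points at J = (-62.40, -38.00) on VJ and M = (-58.40, -42.00) on MU. Then cos ∠MPB = PM·PB / (|PM||PB|), giving 123.1°.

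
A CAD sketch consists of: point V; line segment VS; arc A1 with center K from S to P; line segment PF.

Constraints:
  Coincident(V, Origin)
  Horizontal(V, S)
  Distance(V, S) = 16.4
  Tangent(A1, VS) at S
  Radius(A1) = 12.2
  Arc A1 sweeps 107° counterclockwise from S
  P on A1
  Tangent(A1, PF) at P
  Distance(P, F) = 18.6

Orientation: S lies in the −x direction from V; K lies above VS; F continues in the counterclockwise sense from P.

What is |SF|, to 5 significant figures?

34.127

On A1, S sits at bearing -90° from K; a 107° counterclockwise sweep puts P at bearing 17°, so P = K + 12.2·(cos 17°, sin 17°) = (-4.7331, 15.767). A1 meets PF tangentially, so KP is at right angles to PF, so PF runs along (−sin 17°, cos 17°); with |PF| = 18.6, F = (-10.171, 33.554). Then |SF| = |F − S| = 34.127.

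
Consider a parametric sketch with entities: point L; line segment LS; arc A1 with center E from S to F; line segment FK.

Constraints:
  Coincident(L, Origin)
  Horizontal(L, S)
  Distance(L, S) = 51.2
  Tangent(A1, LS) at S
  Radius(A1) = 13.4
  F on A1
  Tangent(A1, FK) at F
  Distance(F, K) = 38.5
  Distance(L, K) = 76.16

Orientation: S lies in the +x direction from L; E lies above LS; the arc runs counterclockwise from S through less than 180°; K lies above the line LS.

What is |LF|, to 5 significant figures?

66.322

L is at the origin; L and S share the same y with |LS| = 51.2 and S on the +x side, so S = (51.200, 0.0000). A1 meets LS tangentially, so ES is at right angles to LS, so E = S + (0, 13.4) = (51.200, 13.400). Since EF ⟂ FK (tangency), |EK| = √(13.4² + 38.5²) = 40.765 regardless of where F sits on A1. So K lies on both circle(L, 76.16) and circle(E, 40.765); the above-LS intersection is K = (53.612, 54.094). F is the foot of the tangent from K: F = (64.094, 17.048).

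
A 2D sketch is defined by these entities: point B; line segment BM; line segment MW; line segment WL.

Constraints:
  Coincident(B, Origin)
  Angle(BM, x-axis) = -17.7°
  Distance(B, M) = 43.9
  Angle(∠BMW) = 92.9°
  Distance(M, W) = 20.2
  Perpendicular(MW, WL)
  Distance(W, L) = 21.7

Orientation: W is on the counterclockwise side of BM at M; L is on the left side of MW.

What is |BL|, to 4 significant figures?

31.51

B is at the origin; BM runs at -17.7° with length 43.9, so M = 43.9·(cos -17.7°, sin -17.7°) = (41.82, -13.35). ∠BMW = 92.9°, so MW runs at -17.7° + (180° − 92.9°) = 69.40° from the x-axis; with |MW| = 20.2, W = M + 20.2·(cos 69.40°, sin 69.40°) = (48.93, 5.561). MW is perpendicular to WL; with |WL| = 21.7 on the left of MW, L = W + 21.7·(-0.9361, 0.3518) = (28.62, 13.20). Then |BL| = |L − B| = 31.51.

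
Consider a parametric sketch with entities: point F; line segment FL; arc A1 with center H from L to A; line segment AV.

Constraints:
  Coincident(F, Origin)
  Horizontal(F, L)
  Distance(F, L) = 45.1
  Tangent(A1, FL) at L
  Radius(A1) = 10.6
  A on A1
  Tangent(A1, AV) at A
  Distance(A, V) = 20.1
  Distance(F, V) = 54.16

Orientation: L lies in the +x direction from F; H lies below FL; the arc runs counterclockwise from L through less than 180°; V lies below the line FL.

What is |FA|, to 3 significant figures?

38.2

F is at the origin; FL is horizontal with |FL| = 45.1 and L on the +x side, so L = (45.1, 0.00). Since A1 is tangent to FL there, HL ⟂ FL, so H = L + (0, -10.6) = (45.1, -10.6). Since HA ⟂ AV (tangency), |HV| = √(10.6² + 20.1²) = 22.7 regardless of where A sits on A1. So V lies on both circle(F, 54.16) and circle(H, 22.7); the below-FL intersection is V = (42.8, -33.2). A is the foot of the tangent from V: A = (35.3, -14.6).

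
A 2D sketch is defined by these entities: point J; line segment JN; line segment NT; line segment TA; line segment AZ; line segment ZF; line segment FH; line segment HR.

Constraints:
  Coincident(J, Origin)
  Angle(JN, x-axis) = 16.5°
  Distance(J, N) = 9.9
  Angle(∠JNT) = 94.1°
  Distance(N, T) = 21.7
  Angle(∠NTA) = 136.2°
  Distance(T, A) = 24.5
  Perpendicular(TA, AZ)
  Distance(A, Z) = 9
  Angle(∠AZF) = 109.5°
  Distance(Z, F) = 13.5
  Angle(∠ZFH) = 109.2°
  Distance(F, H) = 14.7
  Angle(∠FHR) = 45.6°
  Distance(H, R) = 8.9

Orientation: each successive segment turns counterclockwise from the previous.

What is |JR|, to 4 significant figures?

28.64

J is at the origin; JN runs at 16.5° with length 9.9, so N = (9.492, 2.812). ∠JNT = 94.1° gives NT at 102.4° from the x-axis; with |NT| = 21.7, T = (4.833, 24.01). ∠NTA = 136.2° gives TA at 146.2° from the x-axis; with |TA| = 24.5, A = (-15.53, 37.63). TA is perpendicular to AZ, so AZ runs at -123.8°; with |AZ| = 9.0, Z = (-20.53, 30.16). ∠AZF = 109.5° gives ZF at -53.30° from the x-axis; with |ZF| = 13.5, F = (-12.47, 19.33). ∠ZFH = 109.2° gives FH at 17.50° from the x-axis; with |FH| = 14.7, H = (1.554, 23.75). ∠FHR = 45.6° gives HR at 151.9° from the x-axis; with |HR| = 8.9, R = (-6.297, 27.94). Then |JR| = |R − J| = 28.64.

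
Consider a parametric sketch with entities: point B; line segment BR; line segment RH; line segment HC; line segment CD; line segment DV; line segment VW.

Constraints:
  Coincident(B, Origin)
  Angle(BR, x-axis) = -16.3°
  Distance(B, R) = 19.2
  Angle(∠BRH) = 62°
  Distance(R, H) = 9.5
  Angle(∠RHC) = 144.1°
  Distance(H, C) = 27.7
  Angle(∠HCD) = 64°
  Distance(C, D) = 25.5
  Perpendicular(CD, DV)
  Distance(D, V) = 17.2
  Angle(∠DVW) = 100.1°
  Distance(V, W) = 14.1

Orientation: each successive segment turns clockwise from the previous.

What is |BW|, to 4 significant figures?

13.04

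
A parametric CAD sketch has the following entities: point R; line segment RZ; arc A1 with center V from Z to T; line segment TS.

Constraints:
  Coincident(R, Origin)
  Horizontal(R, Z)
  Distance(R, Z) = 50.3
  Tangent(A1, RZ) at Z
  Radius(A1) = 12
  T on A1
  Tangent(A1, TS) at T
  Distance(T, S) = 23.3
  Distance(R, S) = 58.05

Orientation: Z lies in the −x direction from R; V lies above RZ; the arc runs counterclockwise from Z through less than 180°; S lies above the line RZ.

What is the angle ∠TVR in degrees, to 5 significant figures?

27.436°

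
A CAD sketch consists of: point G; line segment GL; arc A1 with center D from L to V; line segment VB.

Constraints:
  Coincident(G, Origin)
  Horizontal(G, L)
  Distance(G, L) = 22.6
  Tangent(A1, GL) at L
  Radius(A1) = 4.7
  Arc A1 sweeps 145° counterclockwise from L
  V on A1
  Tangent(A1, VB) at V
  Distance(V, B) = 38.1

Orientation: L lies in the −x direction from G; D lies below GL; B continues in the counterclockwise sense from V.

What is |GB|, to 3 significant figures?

31.0

On A1, L sits at bearing 90° from D; a 145° counterclockwise sweep puts V at bearing 235°, so V = D + 4.7·(cos 235°, sin 235°) = (-25.3, -8.55). Since A1 is tangent to VB there, DV ⟂ VB, so VB runs along (−sin 235°, cos 235°); with |VB| = 38.1, B = (5.91, -30.4). Then |GB| = |B − G| = 31.0.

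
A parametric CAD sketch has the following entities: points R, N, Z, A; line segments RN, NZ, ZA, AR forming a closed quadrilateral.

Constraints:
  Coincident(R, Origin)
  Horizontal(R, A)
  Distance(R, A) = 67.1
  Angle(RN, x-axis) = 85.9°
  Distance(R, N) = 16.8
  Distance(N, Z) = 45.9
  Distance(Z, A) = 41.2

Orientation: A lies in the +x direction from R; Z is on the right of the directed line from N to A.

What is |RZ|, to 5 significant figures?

35.659

R is at the origin; RA is horizontal with |RA| = 67.1 and A in +x, so A = (67.1, 0). RN runs at 85.9° with |RN| = 16.8, so N = (1.2012, 16.757). Z is determined by |NZ| = 45.9 and |ZA| = 41.2 together: it lies at the intersection of circle(N, 45.9) and circle(A, 41.2). With |NA| = 67.996, the foot of the radical line on NA is 37.008 from N and the perpendicular offset is √(45.9² − 37.008²) = 27.151. Taking the right-of-NA solution: Z = (30.377, -18.677).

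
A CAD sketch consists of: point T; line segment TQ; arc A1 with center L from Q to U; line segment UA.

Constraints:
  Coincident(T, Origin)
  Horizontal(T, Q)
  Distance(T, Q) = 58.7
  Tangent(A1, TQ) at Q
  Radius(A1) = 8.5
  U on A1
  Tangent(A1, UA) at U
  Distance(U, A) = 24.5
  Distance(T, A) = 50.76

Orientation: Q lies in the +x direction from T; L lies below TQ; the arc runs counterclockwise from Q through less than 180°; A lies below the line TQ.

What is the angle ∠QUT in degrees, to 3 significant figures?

139°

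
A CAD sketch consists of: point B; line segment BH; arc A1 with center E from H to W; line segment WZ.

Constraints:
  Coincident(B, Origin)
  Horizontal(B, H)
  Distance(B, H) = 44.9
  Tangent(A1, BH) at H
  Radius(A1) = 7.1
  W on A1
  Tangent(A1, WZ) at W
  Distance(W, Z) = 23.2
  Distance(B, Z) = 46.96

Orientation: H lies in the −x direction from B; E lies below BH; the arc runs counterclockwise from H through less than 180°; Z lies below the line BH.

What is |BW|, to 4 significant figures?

51.79

Checks: |EW| = 7.100 ✓; ∠(EW, WZ) = 90.00° ✓; |WZ| = 23.20 ✓; |BZ| = 46.96 ✓.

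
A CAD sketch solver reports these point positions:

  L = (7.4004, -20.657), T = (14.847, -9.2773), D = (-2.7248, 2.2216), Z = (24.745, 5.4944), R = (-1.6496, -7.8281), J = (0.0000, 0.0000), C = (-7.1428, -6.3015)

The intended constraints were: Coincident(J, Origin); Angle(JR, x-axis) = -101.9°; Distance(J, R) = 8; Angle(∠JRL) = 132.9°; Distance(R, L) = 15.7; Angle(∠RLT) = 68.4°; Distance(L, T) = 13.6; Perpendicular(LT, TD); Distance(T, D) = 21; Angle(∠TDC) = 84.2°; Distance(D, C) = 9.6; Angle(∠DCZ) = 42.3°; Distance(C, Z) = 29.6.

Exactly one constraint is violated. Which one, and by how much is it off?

Distance(C, Z) = 29.6 — off by 4.40.

J = (0.00, 0.00) ✓; JR at -101.9° ✓; |JR| = 8.000 ✓; ∠JRL = 132.9° ✓; |RL| = 15.70 ✓; ∠RLT = 68.40° ✓; |LT| = 13.60 ✓; ∠(LT, TD) = 90.00° ✓; |TD| = 21.00 ✓; ∠TDC = 84.20° ✓; |DC| = 9.600 ✓; ∠DCZ = 42.30° ✓; |CZ| = 34.00 ✗.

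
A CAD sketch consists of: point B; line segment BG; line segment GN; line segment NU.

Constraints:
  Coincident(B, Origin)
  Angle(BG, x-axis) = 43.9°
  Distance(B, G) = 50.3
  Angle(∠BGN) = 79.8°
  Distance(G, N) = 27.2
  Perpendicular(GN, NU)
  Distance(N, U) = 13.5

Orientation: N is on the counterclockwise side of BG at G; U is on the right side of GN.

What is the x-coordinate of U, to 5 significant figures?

22.127

B is at the origin; BG runs at 43.9° with length 50.3, so G = 50.3·(cos 43.9°, sin 43.9°) = (36.244, 34.878). ∠BGN = 79.8°, so GN runs at 43.9° + (180° − 79.8°) = 144.10° from the x-axis; with |GN| = 27.2, N = G + 27.2·(cos 144.10°, sin 144.10°) = (14.211, 50.827). GN is perpendicular to NU; with |NU| = 13.5 on the right of GN, U = N + 13.5·(0.58637, 0.81004) = (22.127, 61.763). So U.x = 22.127.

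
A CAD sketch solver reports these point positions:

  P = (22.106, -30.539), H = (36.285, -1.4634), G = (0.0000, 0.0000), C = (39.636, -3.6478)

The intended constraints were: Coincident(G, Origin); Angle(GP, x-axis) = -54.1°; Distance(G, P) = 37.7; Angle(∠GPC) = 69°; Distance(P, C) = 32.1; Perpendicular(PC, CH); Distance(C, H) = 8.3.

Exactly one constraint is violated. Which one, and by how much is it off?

Distance(C, H) = 8.3 — off by 4.30.

G = (0.00, 0.00) ✓; GP at -54.10° ✓; |GP| = 37.70 ✓; ∠GPC = 69.00° ✓; |PC| = 32.10 ✓; ∠(PC, CH) = 90.00° ✓; |CH| = 4.000 ✗.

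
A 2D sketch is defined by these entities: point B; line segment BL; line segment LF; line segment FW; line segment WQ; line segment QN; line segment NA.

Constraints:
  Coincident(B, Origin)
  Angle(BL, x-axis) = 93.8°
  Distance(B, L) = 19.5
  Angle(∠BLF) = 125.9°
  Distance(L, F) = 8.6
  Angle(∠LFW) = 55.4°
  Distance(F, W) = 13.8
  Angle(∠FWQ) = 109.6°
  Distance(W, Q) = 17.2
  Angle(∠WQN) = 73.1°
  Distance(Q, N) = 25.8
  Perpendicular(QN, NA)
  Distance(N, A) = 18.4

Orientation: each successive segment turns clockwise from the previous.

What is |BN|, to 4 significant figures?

32.14

∠FWQ = 109.6° gives WQ at -155.3° from the x-axis; with |WQ| = 17.2, Q = (-9.075, 4.018). ∠WQN = 73.1° gives QN at 97.80° from the x-axis; with |QN| = 25.8, N = (-12.58, 29.58). Then |BN| = |N − B| = 32.14.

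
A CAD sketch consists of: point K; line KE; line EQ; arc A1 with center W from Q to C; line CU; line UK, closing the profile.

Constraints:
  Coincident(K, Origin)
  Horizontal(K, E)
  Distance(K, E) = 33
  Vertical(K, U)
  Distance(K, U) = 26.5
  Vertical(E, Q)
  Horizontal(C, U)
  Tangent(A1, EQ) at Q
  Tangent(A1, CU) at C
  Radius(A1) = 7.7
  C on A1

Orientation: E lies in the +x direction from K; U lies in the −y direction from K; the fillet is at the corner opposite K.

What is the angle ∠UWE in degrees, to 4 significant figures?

129.2°

K is at the origin; K and E share the same y with |KE| = 33.0 and E on the +x side, so E = (33.00, 0.000). K and U share the same x with |KU| = 26.5 and U on the −y side, so U = (0.000, -26.50). The virtual corner opposite K is at (33.00, -26.50). The tangent condition forces WQ to be normal to EQ and since A1 is tangent to CU there, WC ⟂ CU, with radius 7.7, so the center W sits 7.7 in from both sides at W = (25.30, -18.80). Then cos ∠UWE = WU·WE / (|WU||WE|), giving 129.2°.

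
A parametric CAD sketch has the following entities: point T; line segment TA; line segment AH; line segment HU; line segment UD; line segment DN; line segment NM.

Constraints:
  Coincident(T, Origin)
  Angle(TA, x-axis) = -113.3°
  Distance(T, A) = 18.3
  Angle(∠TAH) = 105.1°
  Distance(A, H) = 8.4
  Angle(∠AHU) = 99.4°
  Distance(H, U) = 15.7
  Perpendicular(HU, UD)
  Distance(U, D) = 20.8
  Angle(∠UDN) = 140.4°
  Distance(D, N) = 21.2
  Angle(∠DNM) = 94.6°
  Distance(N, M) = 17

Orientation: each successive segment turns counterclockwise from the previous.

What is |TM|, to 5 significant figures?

29.368

T is at the origin; TA runs at -113.3° with length 18.3, so A = (-7.2385, -16.808). ∠TAH = 105.1° gives AH at -38.400° from the x-axis; with |AH| = 8.4, H = (-0.65546, -22.025). ∠AHU = 99.4° gives HU at 42.200° from the x-axis; with |HU| = 15.7, U = (10.975, -11.479). HU is perpendicular to UD, so UD runs at 132.20°; with |UD| = 20.8, D = (-2.9966, 3.9295). ∠UDN = 140.4° gives DN at 171.80° from the x-axis; with |DN| = 21.2, N = (-23.980, 6.9533). ∠DNM = 94.6° gives NM at -102.80° from the x-axis; with |NM| = 17.0, M = (-27.746, -9.6243). Then |TM| = |M − T| = 29.368.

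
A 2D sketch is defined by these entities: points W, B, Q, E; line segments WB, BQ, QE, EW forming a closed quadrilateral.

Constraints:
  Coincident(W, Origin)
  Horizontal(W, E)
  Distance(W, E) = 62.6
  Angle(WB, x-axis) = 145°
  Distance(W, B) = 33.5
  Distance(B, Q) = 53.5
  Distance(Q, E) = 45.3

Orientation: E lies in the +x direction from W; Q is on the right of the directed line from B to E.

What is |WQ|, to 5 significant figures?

20.163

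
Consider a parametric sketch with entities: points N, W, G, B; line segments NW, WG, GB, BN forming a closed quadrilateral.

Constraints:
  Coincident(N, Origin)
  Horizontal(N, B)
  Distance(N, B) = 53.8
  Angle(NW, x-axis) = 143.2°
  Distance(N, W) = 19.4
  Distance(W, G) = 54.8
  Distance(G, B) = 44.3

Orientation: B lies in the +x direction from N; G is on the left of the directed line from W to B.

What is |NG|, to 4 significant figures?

50.26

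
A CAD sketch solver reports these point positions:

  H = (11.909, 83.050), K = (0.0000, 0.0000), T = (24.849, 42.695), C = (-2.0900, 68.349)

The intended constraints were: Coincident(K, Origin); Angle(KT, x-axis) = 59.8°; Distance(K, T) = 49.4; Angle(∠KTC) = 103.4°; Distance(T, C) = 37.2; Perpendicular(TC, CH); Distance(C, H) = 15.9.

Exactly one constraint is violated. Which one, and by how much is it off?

Distance(C, H) = 15.9 — off by 4.40.

K = (0.00, 0.00) ✓; KT at 59.80° ✓; |KT| = 49.40 ✓; ∠KTC = 103.4° ✓; |TC| = 37.20 ✓; ∠(TC, CH) = 90.00° ✓; |CH| = 20.30 ✗.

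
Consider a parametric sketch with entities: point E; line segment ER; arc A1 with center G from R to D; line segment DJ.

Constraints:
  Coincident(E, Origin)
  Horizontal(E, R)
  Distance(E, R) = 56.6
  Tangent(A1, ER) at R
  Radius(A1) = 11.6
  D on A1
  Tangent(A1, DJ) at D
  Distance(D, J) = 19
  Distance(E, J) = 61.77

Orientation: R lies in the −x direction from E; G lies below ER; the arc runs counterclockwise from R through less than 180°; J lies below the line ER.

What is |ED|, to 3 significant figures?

67.9

Checks: |ER| = 56.60 ✓; |GD| = 11.60 ✓; ∠(GD, DJ) = 90.00° ✓; |DJ| = 19.00 ✓; |EJ| = 61.77 ✓.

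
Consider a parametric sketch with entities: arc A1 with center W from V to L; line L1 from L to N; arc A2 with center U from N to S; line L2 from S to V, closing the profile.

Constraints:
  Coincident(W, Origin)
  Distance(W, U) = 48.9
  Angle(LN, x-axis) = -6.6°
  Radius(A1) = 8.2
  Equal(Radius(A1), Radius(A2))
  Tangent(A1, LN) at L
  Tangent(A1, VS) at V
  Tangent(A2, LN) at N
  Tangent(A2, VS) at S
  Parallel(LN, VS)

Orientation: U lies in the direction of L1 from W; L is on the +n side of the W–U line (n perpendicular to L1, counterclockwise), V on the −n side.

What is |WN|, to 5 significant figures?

49.583

The slot axis is L1's direction at -6.6°, so u = (cos -6.6°, sin -6.6°) = (0.99337, -0.11494) and n = (−sin -6.6°, cos -6.6°) = (0.11494, 0.99337). W is at the origin and U lies 48.9 along u from W, so U = 48.9·u = (48.576, -5.6204). Tangency of A1 to both parallel lines with radius 8.2 puts L and V at W ± 8.2·n: L = (0.94248, 8.1457), V = (-0.94248, -8.1457). Equal radii place N and S the same way about U: N = U + 8.2·n = (49.518, 2.5252), S = U − 8.2·n = (47.633, -13.766). Then |WN| = |N − W| = 49.583.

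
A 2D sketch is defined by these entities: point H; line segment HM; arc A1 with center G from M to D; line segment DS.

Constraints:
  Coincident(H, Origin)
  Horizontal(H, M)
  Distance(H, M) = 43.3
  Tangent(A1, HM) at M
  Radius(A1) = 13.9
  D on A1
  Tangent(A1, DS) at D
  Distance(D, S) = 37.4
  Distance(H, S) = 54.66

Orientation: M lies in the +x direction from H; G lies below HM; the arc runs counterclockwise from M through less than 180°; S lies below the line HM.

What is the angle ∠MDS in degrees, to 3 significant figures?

139°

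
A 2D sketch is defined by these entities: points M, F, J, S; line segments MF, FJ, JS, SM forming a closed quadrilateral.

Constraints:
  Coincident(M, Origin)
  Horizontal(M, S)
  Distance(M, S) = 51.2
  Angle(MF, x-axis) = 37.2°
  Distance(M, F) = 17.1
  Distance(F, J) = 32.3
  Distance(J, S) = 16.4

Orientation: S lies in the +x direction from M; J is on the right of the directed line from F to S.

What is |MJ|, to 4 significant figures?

39.81

M is at the origin; MS is horizontal with |MS| = 51.2 and S in +x, so S = (51.2, 0). MF runs at 37.2° with |MF| = 17.1, so F = (13.62, 10.34). J is determined by |FJ| = 32.3 and |JS| = 16.4 together: it lies at the intersection of circle(F, 32.3) and circle(S, 16.4). With |FS| = 38.98, the foot of the radical line on FS is 29.42 from F and the perpendicular offset is √(32.3² − 29.42²) = 13.33. Taking the right-of-FS solution: J = (38.45, -10.32).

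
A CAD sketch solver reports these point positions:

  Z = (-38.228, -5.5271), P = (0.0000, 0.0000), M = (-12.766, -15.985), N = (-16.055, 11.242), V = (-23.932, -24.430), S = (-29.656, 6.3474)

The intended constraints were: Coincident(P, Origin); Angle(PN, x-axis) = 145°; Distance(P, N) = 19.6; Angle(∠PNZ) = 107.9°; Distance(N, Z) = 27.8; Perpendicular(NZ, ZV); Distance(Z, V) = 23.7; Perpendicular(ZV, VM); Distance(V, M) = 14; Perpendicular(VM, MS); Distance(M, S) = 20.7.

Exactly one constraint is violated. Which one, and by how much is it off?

Distance(M, S) = 20.7 — off by 7.30.

P = (0.00, 0.00) ✓; PN at 145.0° ✓; |PN| = 19.60 ✓; ∠PNZ = 107.9° ✓; |NZ| = 27.80 ✓; ∠(NZ, ZV) = 90.00° ✓; |ZV| = 23.70 ✓; ∠(ZV, VM) = 90.00° ✓; |VM| = 14.00 ✓; ∠(VM, MS) = 90.00° ✓; |MS| = 28.00 ✗.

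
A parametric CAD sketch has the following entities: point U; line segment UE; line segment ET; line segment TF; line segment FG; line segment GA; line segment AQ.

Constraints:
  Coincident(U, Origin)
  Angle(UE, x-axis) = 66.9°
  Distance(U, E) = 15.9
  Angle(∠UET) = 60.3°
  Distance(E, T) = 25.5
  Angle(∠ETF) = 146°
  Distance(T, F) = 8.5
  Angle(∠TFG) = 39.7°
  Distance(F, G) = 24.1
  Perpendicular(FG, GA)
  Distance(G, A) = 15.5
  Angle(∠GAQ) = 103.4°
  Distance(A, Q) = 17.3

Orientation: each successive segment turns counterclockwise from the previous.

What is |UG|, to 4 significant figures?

6.700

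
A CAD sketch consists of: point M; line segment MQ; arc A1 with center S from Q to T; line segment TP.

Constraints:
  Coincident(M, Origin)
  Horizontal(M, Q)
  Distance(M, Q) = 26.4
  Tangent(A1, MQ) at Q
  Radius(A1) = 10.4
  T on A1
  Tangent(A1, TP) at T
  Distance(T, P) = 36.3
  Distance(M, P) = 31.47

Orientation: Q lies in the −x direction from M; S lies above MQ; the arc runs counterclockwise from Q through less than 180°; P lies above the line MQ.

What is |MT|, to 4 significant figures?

18.88

Checks: ∠(SQ, QM) = 90.00° ✓; |ST| = 10.40 ✓; ∠(ST, TP) = 90.00° ✓; |TP| = 36.30 ✓; |MP| = 31.47 ✓.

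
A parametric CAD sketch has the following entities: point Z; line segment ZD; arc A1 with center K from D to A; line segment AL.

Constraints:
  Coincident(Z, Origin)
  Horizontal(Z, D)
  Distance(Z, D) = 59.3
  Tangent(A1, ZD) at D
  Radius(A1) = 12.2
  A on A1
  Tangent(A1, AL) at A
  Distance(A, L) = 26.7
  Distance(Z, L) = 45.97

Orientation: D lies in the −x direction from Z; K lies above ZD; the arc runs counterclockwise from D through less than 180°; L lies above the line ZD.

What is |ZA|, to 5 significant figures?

49.102

Checks: ∠(KD, DZ) = 90.00° ✓; |KD| = 12.20 ✓; |KA| = 12.20 ✓; ∠(KA, AL) = 90.00° ✓; |AL| = 26.70 ✓; |ZL| = 45.97 ✓.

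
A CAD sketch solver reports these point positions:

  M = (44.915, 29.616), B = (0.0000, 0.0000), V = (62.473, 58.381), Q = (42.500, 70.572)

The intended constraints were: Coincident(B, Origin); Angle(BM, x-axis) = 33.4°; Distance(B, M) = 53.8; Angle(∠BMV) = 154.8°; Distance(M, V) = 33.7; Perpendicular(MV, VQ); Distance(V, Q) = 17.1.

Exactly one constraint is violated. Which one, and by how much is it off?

Distance(V, Q) = 17.1 — off by 6.30.

B = (0.00, 0.00) ✓; BM at 33.40° ✓; |BM| = 53.80 ✓; ∠BMV = 154.8° ✓; |MV| = 33.70 ✓; ∠(MV, VQ) = 90.00° ✓; |VQ| = 23.40 ✗.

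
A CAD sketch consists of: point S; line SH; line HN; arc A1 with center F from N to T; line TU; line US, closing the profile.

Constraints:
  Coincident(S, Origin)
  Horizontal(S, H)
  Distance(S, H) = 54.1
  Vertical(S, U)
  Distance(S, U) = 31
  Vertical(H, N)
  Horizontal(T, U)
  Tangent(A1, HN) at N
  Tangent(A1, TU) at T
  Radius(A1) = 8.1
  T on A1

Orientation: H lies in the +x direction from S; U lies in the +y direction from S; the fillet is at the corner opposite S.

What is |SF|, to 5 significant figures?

51.385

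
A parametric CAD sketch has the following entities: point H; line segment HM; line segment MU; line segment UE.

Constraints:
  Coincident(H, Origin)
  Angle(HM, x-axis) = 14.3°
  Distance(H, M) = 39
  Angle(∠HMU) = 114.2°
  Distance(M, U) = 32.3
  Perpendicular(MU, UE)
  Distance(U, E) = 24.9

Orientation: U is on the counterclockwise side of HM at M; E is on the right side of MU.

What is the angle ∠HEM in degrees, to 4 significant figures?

13.76°

∠HMU = 114.2°, so MU runs at 14.3° + (180° − 114.2°) = 80.10° from the x-axis; with |MU| = 32.3, U = M + 32.3·(cos 80.10°, sin 80.10°) = (43.34, 41.45). MU is perpendicular to UE; with |UE| = 24.9 on the right of MU, E = U + 24.9·(0.9851, -0.1719) = (67.87, 37.17). Then cos ∠HEM = EH·EM / (|EH||EM|), giving 13.76°.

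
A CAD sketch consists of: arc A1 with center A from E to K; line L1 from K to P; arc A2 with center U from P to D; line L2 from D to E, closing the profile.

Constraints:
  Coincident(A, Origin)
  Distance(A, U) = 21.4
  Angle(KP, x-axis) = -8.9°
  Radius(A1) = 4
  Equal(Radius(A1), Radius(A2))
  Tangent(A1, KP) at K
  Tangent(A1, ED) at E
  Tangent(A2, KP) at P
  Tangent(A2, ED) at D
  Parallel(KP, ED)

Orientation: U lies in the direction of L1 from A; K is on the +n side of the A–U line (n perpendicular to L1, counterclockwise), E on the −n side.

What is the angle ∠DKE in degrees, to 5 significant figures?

69.503°

The slot axis is L1's direction at -8.9°, so u = (cos -8.9°, sin -8.9°) = (0.98796, -0.15471) and n = (−sin -8.9°, cos -8.9°) = (0.15471, 0.98796). A is at the origin and U lies 21.4 along u from A, so U = 21.4·u = (21.142, -3.3108). Tangency of A1 to both parallel lines with radius 4.0 puts K and E at A ± 4.0·n: K = (0.61884, 3.9518), E = (-0.61884, -3.9518). Equal radii place P and D the same way about U: P = U + 4.0·n = (21.761, 0.64104), D = U − 4.0·n = (20.523, -7.2626). Then cos ∠DKE = KD·KE / (|KD||KE|), giving 69.503°.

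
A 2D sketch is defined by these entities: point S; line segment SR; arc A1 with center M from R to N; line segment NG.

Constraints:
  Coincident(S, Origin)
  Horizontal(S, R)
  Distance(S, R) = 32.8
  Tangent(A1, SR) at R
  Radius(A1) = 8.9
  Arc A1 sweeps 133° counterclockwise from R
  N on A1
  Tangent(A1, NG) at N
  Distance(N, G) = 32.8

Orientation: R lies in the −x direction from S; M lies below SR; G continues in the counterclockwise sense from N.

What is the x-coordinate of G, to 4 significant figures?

-16.94

S is at the origin; SR is horizontal with |SR| = 32.8 and R on the −x side, so R = (-32.80, 0.000). Since A1 is tangent to SR there, MR ⟂ SR, so M = R + (0, -8.9) = (-32.80, -8.900). On A1, R sits at bearing 90° from M; a 133° counterclockwise sweep puts N at bearing 223°, so N = M + 8.9·(cos 223°, sin 223°) = (-39.31, -14.97). A1 meets NG tangentially, so MN is at right angles to NG, so NG runs along (−sin 223°, cos 223°); with |NG| = 32.8, G = (-16.94, -38.96). So G.x = -16.94.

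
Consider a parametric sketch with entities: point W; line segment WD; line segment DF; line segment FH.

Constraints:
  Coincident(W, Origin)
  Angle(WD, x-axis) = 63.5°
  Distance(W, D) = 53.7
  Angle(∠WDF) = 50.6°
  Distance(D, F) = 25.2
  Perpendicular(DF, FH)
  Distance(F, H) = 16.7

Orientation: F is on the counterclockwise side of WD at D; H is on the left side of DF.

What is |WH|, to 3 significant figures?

26.3

W is at the origin; WD runs at 63.5° with length 53.7, so D = 53.7·(cos 63.5°, sin 63.5°) = (24.0, 48.1). ∠WDF = 50.6°, so DF runs at 63.5° + (180° − 50.6°) = 193° from the x-axis; with |DF| = 25.2, F = D + 25.2·(cos 193°, sin 193°) = (-0.603, 42.4). DF ⟂ FH; with |FH| = 16.7 on the left of DF, H = F + 16.7·(0.223, -0.975) = (3.13, 26.2). Then |WH| = |H − W| = 26.3.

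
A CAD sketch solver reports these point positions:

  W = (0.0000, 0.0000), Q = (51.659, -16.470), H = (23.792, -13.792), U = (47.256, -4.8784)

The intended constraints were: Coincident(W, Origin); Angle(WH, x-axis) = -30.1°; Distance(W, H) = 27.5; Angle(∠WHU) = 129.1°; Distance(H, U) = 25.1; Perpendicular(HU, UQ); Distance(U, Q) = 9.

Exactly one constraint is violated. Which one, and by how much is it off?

Distance(U, Q) = 9 — off by 3.40.

W = (0.00, 0.00) ✓; WH at -30.10° ✓; |WH| = 27.50 ✓; ∠WHU = 129.1° ✓; |HU| = 25.10 ✓; ∠(HU, UQ) = 90.00° ✓; |UQ| = 12.40 ✗.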